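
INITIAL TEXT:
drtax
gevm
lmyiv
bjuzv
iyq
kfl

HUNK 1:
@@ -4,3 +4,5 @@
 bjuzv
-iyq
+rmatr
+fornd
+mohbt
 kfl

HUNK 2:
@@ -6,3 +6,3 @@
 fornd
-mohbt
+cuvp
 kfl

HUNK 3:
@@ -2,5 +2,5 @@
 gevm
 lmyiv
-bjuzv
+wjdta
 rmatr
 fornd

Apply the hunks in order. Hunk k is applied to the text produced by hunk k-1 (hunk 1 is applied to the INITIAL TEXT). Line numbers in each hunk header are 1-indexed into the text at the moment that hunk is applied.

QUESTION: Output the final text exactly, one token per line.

Answer: drtax
gevm
lmyiv
wjdta
rmatr
fornd
cuvp
kfl

Derivation:
Hunk 1: at line 4 remove [iyq] add [rmatr,fornd,mohbt] -> 8 lines: drtax gevm lmyiv bjuzv rmatr fornd mohbt kfl
Hunk 2: at line 6 remove [mohbt] add [cuvp] -> 8 lines: drtax gevm lmyiv bjuzv rmatr fornd cuvp kfl
Hunk 3: at line 2 remove [bjuzv] add [wjdta] -> 8 lines: drtax gevm lmyiv wjdta rmatr fornd cuvp kfl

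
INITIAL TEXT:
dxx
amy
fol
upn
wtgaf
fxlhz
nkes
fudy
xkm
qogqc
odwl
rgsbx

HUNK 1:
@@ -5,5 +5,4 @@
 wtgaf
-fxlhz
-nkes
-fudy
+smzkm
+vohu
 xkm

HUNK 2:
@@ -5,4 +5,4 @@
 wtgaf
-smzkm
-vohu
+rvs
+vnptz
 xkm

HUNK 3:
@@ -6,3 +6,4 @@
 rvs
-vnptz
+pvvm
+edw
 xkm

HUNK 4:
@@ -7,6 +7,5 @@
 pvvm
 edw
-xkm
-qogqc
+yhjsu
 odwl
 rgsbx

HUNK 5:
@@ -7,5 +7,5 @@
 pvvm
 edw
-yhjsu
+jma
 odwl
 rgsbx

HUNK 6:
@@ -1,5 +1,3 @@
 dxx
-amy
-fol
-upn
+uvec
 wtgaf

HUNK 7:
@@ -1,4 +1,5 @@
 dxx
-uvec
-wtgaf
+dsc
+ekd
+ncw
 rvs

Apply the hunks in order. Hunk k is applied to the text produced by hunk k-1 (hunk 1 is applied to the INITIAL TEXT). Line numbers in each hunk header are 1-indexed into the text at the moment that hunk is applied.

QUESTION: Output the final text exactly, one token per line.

Answer: dxx
dsc
ekd
ncw
rvs
pvvm
edw
jma
odwl
rgsbx

Derivation:
Hunk 1: at line 5 remove [fxlhz,nkes,fudy] add [smzkm,vohu] -> 11 lines: dxx amy fol upn wtgaf smzkm vohu xkm qogqc odwl rgsbx
Hunk 2: at line 5 remove [smzkm,vohu] add [rvs,vnptz] -> 11 lines: dxx amy fol upn wtgaf rvs vnptz xkm qogqc odwl rgsbx
Hunk 3: at line 6 remove [vnptz] add [pvvm,edw] -> 12 lines: dxx amy fol upn wtgaf rvs pvvm edw xkm qogqc odwl rgsbx
Hunk 4: at line 7 remove [xkm,qogqc] add [yhjsu] -> 11 lines: dxx amy fol upn wtgaf rvs pvvm edw yhjsu odwl rgsbx
Hunk 5: at line 7 remove [yhjsu] add [jma] -> 11 lines: dxx amy fol upn wtgaf rvs pvvm edw jma odwl rgsbx
Hunk 6: at line 1 remove [amy,fol,upn] add [uvec] -> 9 lines: dxx uvec wtgaf rvs pvvm edw jma odwl rgsbx
Hunk 7: at line 1 remove [uvec,wtgaf] add [dsc,ekd,ncw] -> 10 lines: dxx dsc ekd ncw rvs pvvm edw jma odwl rgsbx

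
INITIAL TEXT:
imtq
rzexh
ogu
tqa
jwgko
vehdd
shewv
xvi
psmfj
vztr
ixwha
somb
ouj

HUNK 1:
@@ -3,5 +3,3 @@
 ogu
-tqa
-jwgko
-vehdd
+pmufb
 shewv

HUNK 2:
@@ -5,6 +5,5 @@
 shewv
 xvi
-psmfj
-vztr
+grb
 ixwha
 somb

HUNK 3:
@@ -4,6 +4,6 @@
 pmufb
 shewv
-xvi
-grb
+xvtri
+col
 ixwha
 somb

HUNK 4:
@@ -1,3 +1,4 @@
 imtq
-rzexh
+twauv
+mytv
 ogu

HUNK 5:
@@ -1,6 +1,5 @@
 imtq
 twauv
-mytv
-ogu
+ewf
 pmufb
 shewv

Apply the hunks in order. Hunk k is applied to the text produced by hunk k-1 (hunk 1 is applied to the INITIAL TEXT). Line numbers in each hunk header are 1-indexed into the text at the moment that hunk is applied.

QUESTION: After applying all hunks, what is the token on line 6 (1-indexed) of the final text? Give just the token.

Hunk 1: at line 3 remove [tqa,jwgko,vehdd] add [pmufb] -> 11 lines: imtq rzexh ogu pmufb shewv xvi psmfj vztr ixwha somb ouj
Hunk 2: at line 5 remove [psmfj,vztr] add [grb] -> 10 lines: imtq rzexh ogu pmufb shewv xvi grb ixwha somb ouj
Hunk 3: at line 4 remove [xvi,grb] add [xvtri,col] -> 10 lines: imtq rzexh ogu pmufb shewv xvtri col ixwha somb ouj
Hunk 4: at line 1 remove [rzexh] add [twauv,mytv] -> 11 lines: imtq twauv mytv ogu pmufb shewv xvtri col ixwha somb ouj
Hunk 5: at line 1 remove [mytv,ogu] add [ewf] -> 10 lines: imtq twauv ewf pmufb shewv xvtri col ixwha somb ouj
Final line 6: xvtri

Answer: xvtri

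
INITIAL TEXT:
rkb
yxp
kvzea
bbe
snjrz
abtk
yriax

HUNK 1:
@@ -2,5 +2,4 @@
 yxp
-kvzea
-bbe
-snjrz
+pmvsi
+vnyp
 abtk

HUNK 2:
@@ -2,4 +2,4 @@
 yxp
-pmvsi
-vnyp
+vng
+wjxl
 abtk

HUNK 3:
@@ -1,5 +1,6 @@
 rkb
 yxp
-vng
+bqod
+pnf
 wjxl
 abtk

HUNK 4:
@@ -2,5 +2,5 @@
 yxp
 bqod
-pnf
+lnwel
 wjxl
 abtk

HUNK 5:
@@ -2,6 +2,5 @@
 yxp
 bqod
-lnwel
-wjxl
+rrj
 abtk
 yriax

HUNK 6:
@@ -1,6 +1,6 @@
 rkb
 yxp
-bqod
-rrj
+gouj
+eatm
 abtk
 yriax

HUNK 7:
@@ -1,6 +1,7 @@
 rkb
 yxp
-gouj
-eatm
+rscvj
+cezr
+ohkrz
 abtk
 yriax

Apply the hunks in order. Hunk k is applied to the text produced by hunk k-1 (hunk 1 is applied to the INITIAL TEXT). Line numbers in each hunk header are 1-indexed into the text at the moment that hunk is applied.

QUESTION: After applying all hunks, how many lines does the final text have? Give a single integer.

Answer: 7

Derivation:
Hunk 1: at line 2 remove [kvzea,bbe,snjrz] add [pmvsi,vnyp] -> 6 lines: rkb yxp pmvsi vnyp abtk yriax
Hunk 2: at line 2 remove [pmvsi,vnyp] add [vng,wjxl] -> 6 lines: rkb yxp vng wjxl abtk yriax
Hunk 3: at line 1 remove [vng] add [bqod,pnf] -> 7 lines: rkb yxp bqod pnf wjxl abtk yriax
Hunk 4: at line 2 remove [pnf] add [lnwel] -> 7 lines: rkb yxp bqod lnwel wjxl abtk yriax
Hunk 5: at line 2 remove [lnwel,wjxl] add [rrj] -> 6 lines: rkb yxp bqod rrj abtk yriax
Hunk 6: at line 1 remove [bqod,rrj] add [gouj,eatm] -> 6 lines: rkb yxp gouj eatm abtk yriax
Hunk 7: at line 1 remove [gouj,eatm] add [rscvj,cezr,ohkrz] -> 7 lines: rkb yxp rscvj cezr ohkrz abtk yriax
Final line count: 7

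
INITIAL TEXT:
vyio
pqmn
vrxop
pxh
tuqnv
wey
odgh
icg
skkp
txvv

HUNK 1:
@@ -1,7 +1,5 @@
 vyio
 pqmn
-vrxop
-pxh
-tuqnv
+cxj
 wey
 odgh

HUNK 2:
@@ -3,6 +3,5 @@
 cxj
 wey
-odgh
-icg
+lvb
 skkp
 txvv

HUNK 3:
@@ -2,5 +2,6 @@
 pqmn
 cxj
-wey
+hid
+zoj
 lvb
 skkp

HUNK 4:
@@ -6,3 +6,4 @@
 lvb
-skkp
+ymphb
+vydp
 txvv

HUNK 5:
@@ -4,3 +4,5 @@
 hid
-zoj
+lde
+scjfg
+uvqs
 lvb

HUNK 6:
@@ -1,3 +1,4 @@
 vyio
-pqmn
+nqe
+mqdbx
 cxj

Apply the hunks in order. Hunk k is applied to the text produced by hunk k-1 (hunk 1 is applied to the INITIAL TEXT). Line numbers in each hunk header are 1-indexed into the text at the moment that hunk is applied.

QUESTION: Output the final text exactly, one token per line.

Hunk 1: at line 1 remove [vrxop,pxh,tuqnv] add [cxj] -> 8 lines: vyio pqmn cxj wey odgh icg skkp txvv
Hunk 2: at line 3 remove [odgh,icg] add [lvb] -> 7 lines: vyio pqmn cxj wey lvb skkp txvv
Hunk 3: at line 2 remove [wey] add [hid,zoj] -> 8 lines: vyio pqmn cxj hid zoj lvb skkp txvv
Hunk 4: at line 6 remove [skkp] add [ymphb,vydp] -> 9 lines: vyio pqmn cxj hid zoj lvb ymphb vydp txvv
Hunk 5: at line 4 remove [zoj] add [lde,scjfg,uvqs] -> 11 lines: vyio pqmn cxj hid lde scjfg uvqs lvb ymphb vydp txvv
Hunk 6: at line 1 remove [pqmn] add [nqe,mqdbx] -> 12 lines: vyio nqe mqdbx cxj hid lde scjfg uvqs lvb ymphb vydp txvv

Answer: vyio
nqe
mqdbx
cxj
hid
lde
scjfg
uvqs
lvb
ymphb
vydp
txvv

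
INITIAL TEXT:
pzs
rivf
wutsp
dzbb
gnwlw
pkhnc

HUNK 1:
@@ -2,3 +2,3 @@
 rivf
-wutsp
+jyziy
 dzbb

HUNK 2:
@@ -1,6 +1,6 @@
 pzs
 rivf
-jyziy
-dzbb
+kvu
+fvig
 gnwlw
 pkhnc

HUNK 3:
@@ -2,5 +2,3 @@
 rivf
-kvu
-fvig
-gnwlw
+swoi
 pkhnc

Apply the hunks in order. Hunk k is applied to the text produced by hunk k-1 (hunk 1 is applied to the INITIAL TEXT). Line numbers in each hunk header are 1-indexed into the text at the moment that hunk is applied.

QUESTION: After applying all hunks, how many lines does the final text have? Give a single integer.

Answer: 4

Derivation:
Hunk 1: at line 2 remove [wutsp] add [jyziy] -> 6 lines: pzs rivf jyziy dzbb gnwlw pkhnc
Hunk 2: at line 1 remove [jyziy,dzbb] add [kvu,fvig] -> 6 lines: pzs rivf kvu fvig gnwlw pkhnc
Hunk 3: at line 2 remove [kvu,fvig,gnwlw] add [swoi] -> 4 lines: pzs rivf swoi pkhnc
Final line count: 4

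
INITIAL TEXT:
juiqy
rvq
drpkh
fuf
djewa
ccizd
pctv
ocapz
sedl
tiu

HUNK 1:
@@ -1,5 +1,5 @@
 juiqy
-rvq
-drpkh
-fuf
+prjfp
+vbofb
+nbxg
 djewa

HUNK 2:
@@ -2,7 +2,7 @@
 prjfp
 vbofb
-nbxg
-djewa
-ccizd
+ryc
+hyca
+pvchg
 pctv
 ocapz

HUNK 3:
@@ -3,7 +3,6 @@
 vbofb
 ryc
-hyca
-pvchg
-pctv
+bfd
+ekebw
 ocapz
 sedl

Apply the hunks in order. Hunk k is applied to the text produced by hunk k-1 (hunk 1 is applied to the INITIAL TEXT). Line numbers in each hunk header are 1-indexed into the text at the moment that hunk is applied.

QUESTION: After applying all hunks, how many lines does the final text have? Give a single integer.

Hunk 1: at line 1 remove [rvq,drpkh,fuf] add [prjfp,vbofb,nbxg] -> 10 lines: juiqy prjfp vbofb nbxg djewa ccizd pctv ocapz sedl tiu
Hunk 2: at line 2 remove [nbxg,djewa,ccizd] add [ryc,hyca,pvchg] -> 10 lines: juiqy prjfp vbofb ryc hyca pvchg pctv ocapz sedl tiu
Hunk 3: at line 3 remove [hyca,pvchg,pctv] add [bfd,ekebw] -> 9 lines: juiqy prjfp vbofb ryc bfd ekebw ocapz sedl tiu
Final line count: 9

Answer: 9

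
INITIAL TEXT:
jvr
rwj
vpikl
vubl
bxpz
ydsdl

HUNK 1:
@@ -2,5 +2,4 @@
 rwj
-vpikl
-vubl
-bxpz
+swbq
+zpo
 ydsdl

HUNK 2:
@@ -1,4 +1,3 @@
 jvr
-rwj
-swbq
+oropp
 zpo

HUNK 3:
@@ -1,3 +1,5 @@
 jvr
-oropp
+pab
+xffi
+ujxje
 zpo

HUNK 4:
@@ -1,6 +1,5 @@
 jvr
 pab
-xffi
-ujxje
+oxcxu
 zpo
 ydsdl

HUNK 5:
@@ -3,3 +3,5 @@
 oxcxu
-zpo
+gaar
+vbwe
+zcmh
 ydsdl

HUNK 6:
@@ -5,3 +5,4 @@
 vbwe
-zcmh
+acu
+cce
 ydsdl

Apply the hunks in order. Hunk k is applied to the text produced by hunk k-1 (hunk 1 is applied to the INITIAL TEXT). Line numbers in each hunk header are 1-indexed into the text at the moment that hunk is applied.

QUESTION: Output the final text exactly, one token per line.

Hunk 1: at line 2 remove [vpikl,vubl,bxpz] add [swbq,zpo] -> 5 lines: jvr rwj swbq zpo ydsdl
Hunk 2: at line 1 remove [rwj,swbq] add [oropp] -> 4 lines: jvr oropp zpo ydsdl
Hunk 3: at line 1 remove [oropp] add [pab,xffi,ujxje] -> 6 lines: jvr pab xffi ujxje zpo ydsdl
Hunk 4: at line 1 remove [xffi,ujxje] add [oxcxu] -> 5 lines: jvr pab oxcxu zpo ydsdl
Hunk 5: at line 3 remove [zpo] add [gaar,vbwe,zcmh] -> 7 lines: jvr pab oxcxu gaar vbwe zcmh ydsdl
Hunk 6: at line 5 remove [zcmh] add [acu,cce] -> 8 lines: jvr pab oxcxu gaar vbwe acu cce ydsdl

Answer: jvr
pab
oxcxu
gaar
vbwe
acu
cce
ydsdl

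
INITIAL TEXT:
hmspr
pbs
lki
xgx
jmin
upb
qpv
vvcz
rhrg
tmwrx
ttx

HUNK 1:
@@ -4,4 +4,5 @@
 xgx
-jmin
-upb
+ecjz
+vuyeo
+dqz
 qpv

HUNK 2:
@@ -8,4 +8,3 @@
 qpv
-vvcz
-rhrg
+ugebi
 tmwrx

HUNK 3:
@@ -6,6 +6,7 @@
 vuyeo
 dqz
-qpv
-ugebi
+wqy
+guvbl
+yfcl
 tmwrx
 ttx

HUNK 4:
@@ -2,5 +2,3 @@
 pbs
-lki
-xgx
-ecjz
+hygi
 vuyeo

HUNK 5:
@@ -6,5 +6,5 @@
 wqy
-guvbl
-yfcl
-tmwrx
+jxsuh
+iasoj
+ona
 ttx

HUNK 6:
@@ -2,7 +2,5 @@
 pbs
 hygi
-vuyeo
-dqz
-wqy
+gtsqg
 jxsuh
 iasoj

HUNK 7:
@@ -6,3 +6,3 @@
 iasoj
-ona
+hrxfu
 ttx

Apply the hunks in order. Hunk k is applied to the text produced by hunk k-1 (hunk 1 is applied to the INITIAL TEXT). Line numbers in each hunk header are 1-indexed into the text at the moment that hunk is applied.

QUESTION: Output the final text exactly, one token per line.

Hunk 1: at line 4 remove [jmin,upb] add [ecjz,vuyeo,dqz] -> 12 lines: hmspr pbs lki xgx ecjz vuyeo dqz qpv vvcz rhrg tmwrx ttx
Hunk 2: at line 8 remove [vvcz,rhrg] add [ugebi] -> 11 lines: hmspr pbs lki xgx ecjz vuyeo dqz qpv ugebi tmwrx ttx
Hunk 3: at line 6 remove [qpv,ugebi] add [wqy,guvbl,yfcl] -> 12 lines: hmspr pbs lki xgx ecjz vuyeo dqz wqy guvbl yfcl tmwrx ttx
Hunk 4: at line 2 remove [lki,xgx,ecjz] add [hygi] -> 10 lines: hmspr pbs hygi vuyeo dqz wqy guvbl yfcl tmwrx ttx
Hunk 5: at line 6 remove [guvbl,yfcl,tmwrx] add [jxsuh,iasoj,ona] -> 10 lines: hmspr pbs hygi vuyeo dqz wqy jxsuh iasoj ona ttx
Hunk 6: at line 2 remove [vuyeo,dqz,wqy] add [gtsqg] -> 8 lines: hmspr pbs hygi gtsqg jxsuh iasoj ona ttx
Hunk 7: at line 6 remove [ona] add [hrxfu] -> 8 lines: hmspr pbs hygi gtsqg jxsuh iasoj hrxfu ttx

Answer: hmspr
pbs
hygi
gtsqg
jxsuh
iasoj
hrxfu
ttx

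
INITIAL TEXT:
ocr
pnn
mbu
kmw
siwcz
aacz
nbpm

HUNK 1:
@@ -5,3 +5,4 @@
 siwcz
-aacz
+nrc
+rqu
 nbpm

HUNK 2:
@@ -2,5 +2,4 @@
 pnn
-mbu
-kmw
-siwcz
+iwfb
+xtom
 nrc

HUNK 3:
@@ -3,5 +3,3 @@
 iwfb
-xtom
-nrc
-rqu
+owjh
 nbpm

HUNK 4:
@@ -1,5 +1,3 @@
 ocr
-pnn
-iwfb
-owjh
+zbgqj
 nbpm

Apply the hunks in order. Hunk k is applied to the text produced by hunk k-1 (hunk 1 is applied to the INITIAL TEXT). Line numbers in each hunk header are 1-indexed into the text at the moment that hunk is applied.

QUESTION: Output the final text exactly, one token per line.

Answer: ocr
zbgqj
nbpm

Derivation:
Hunk 1: at line 5 remove [aacz] add [nrc,rqu] -> 8 lines: ocr pnn mbu kmw siwcz nrc rqu nbpm
Hunk 2: at line 2 remove [mbu,kmw,siwcz] add [iwfb,xtom] -> 7 lines: ocr pnn iwfb xtom nrc rqu nbpm
Hunk 3: at line 3 remove [xtom,nrc,rqu] add [owjh] -> 5 lines: ocr pnn iwfb owjh nbpm
Hunk 4: at line 1 remove [pnn,iwfb,owjh] add [zbgqj] -> 3 lines: ocr zbgqj nbpm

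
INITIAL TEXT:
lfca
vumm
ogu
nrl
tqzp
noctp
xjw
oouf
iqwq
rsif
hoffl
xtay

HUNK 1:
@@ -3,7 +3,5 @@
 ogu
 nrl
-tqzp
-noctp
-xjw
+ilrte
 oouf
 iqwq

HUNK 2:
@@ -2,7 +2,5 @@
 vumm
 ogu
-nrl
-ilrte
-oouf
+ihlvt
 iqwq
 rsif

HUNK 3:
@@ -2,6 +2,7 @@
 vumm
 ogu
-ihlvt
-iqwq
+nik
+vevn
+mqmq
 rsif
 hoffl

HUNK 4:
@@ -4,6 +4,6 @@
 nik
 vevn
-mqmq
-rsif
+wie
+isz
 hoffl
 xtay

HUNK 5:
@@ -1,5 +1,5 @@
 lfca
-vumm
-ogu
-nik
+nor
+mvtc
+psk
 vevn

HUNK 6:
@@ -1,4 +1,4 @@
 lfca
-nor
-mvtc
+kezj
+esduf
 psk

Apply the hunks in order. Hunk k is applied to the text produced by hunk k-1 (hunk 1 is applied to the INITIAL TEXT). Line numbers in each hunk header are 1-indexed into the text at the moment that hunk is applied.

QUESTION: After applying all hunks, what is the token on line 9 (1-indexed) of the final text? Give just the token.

Answer: xtay

Derivation:
Hunk 1: at line 3 remove [tqzp,noctp,xjw] add [ilrte] -> 10 lines: lfca vumm ogu nrl ilrte oouf iqwq rsif hoffl xtay
Hunk 2: at line 2 remove [nrl,ilrte,oouf] add [ihlvt] -> 8 lines: lfca vumm ogu ihlvt iqwq rsif hoffl xtay
Hunk 3: at line 2 remove [ihlvt,iqwq] add [nik,vevn,mqmq] -> 9 lines: lfca vumm ogu nik vevn mqmq rsif hoffl xtay
Hunk 4: at line 4 remove [mqmq,rsif] add [wie,isz] -> 9 lines: lfca vumm ogu nik vevn wie isz hoffl xtay
Hunk 5: at line 1 remove [vumm,ogu,nik] add [nor,mvtc,psk] -> 9 lines: lfca nor mvtc psk vevn wie isz hoffl xtay
Hunk 6: at line 1 remove [nor,mvtc] add [kezj,esduf] -> 9 lines: lfca kezj esduf psk vevn wie isz hoffl xtay
Final line 9: xtay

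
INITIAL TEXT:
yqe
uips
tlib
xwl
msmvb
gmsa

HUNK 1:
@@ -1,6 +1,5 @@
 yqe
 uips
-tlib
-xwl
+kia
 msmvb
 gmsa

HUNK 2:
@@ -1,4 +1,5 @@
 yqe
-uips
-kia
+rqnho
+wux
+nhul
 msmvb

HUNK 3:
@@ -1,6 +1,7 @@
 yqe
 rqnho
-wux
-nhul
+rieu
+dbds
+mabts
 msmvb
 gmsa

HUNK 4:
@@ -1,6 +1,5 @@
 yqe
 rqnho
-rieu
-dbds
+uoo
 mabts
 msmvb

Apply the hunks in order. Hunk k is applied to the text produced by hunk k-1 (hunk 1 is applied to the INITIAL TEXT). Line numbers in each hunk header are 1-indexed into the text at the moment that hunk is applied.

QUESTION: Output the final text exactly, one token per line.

Answer: yqe
rqnho
uoo
mabts
msmvb
gmsa

Derivation:
Hunk 1: at line 1 remove [tlib,xwl] add [kia] -> 5 lines: yqe uips kia msmvb gmsa
Hunk 2: at line 1 remove [uips,kia] add [rqnho,wux,nhul] -> 6 lines: yqe rqnho wux nhul msmvb gmsa
Hunk 3: at line 1 remove [wux,nhul] add [rieu,dbds,mabts] -> 7 lines: yqe rqnho rieu dbds mabts msmvb gmsa
Hunk 4: at line 1 remove [rieu,dbds] add [uoo] -> 6 lines: yqe rqnho uoo mabts msmvb gmsa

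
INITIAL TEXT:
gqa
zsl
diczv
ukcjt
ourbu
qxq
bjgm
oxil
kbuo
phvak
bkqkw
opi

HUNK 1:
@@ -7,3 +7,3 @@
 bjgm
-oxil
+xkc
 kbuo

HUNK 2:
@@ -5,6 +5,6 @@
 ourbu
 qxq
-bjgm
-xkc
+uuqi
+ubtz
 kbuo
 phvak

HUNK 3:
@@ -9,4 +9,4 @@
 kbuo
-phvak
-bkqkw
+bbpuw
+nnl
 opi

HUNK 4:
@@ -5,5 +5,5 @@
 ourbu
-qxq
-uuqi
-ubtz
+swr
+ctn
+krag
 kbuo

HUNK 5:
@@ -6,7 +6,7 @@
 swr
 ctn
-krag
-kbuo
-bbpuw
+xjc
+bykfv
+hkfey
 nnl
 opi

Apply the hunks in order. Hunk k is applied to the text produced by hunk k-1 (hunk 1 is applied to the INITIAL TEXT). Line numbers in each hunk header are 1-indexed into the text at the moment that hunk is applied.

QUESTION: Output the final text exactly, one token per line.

Hunk 1: at line 7 remove [oxil] add [xkc] -> 12 lines: gqa zsl diczv ukcjt ourbu qxq bjgm xkc kbuo phvak bkqkw opi
Hunk 2: at line 5 remove [bjgm,xkc] add [uuqi,ubtz] -> 12 lines: gqa zsl diczv ukcjt ourbu qxq uuqi ubtz kbuo phvak bkqkw opi
Hunk 3: at line 9 remove [phvak,bkqkw] add [bbpuw,nnl] -> 12 lines: gqa zsl diczv ukcjt ourbu qxq uuqi ubtz kbuo bbpuw nnl opi
Hunk 4: at line 5 remove [qxq,uuqi,ubtz] add [swr,ctn,krag] -> 12 lines: gqa zsl diczv ukcjt ourbu swr ctn krag kbuo bbpuw nnl opi
Hunk 5: at line 6 remove [krag,kbuo,bbpuw] add [xjc,bykfv,hkfey] -> 12 lines: gqa zsl diczv ukcjt ourbu swr ctn xjc bykfv hkfey nnl opi

Answer: gqa
zsl
diczv
ukcjt
ourbu
swr
ctn
xjc
bykfv
hkfey
nnl
opi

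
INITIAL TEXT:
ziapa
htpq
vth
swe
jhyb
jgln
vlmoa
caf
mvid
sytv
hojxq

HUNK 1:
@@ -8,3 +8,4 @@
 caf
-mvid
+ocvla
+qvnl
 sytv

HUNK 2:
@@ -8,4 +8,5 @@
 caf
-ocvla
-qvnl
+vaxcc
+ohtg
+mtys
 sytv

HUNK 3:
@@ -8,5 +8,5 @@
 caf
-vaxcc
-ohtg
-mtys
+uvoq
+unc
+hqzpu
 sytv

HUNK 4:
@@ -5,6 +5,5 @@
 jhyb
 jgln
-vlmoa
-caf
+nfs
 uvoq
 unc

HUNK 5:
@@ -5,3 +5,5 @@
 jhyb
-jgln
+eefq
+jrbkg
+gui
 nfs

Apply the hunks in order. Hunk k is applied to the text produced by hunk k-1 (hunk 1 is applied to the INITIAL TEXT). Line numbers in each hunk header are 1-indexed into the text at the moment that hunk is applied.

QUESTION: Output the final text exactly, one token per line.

Hunk 1: at line 8 remove [mvid] add [ocvla,qvnl] -> 12 lines: ziapa htpq vth swe jhyb jgln vlmoa caf ocvla qvnl sytv hojxq
Hunk 2: at line 8 remove [ocvla,qvnl] add [vaxcc,ohtg,mtys] -> 13 lines: ziapa htpq vth swe jhyb jgln vlmoa caf vaxcc ohtg mtys sytv hojxq
Hunk 3: at line 8 remove [vaxcc,ohtg,mtys] add [uvoq,unc,hqzpu] -> 13 lines: ziapa htpq vth swe jhyb jgln vlmoa caf uvoq unc hqzpu sytv hojxq
Hunk 4: at line 5 remove [vlmoa,caf] add [nfs] -> 12 lines: ziapa htpq vth swe jhyb jgln nfs uvoq unc hqzpu sytv hojxq
Hunk 5: at line 5 remove [jgln] add [eefq,jrbkg,gui] -> 14 lines: ziapa htpq vth swe jhyb eefq jrbkg gui nfs uvoq unc hqzpu sytv hojxq

Answer: ziapa
htpq
vth
swe
jhyb
eefq
jrbkg
gui
nfs
uvoq
unc
hqzpu
sytv
hojxq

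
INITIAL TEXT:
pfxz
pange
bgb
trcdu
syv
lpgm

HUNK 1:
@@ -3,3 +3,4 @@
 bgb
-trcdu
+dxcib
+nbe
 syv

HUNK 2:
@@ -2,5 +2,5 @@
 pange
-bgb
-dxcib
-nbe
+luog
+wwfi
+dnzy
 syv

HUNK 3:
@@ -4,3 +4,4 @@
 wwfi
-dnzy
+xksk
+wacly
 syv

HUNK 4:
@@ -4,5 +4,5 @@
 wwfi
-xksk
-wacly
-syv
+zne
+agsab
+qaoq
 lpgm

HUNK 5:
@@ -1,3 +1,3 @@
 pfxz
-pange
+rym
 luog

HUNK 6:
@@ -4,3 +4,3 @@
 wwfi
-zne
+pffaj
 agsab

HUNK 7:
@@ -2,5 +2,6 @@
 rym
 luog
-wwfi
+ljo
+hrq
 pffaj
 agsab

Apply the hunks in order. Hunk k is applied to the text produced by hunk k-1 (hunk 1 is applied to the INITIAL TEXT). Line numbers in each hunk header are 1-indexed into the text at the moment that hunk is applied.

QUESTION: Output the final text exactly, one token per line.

Answer: pfxz
rym
luog
ljo
hrq
pffaj
agsab
qaoq
lpgm

Derivation:
Hunk 1: at line 3 remove [trcdu] add [dxcib,nbe] -> 7 lines: pfxz pange bgb dxcib nbe syv lpgm
Hunk 2: at line 2 remove [bgb,dxcib,nbe] add [luog,wwfi,dnzy] -> 7 lines: pfxz pange luog wwfi dnzy syv lpgm
Hunk 3: at line 4 remove [dnzy] add [xksk,wacly] -> 8 lines: pfxz pange luog wwfi xksk wacly syv lpgm
Hunk 4: at line 4 remove [xksk,wacly,syv] add [zne,agsab,qaoq] -> 8 lines: pfxz pange luog wwfi zne agsab qaoq lpgm
Hunk 5: at line 1 remove [pange] add [rym] -> 8 lines: pfxz rym luog wwfi zne agsab qaoq lpgm
Hunk 6: at line 4 remove [zne] add [pffaj] -> 8 lines: pfxz rym luog wwfi pffaj agsab qaoq lpgm
Hunk 7: at line 2 remove [wwfi] add [ljo,hrq] -> 9 lines: pfxz rym luog ljo hrq pffaj agsab qaoq lpgm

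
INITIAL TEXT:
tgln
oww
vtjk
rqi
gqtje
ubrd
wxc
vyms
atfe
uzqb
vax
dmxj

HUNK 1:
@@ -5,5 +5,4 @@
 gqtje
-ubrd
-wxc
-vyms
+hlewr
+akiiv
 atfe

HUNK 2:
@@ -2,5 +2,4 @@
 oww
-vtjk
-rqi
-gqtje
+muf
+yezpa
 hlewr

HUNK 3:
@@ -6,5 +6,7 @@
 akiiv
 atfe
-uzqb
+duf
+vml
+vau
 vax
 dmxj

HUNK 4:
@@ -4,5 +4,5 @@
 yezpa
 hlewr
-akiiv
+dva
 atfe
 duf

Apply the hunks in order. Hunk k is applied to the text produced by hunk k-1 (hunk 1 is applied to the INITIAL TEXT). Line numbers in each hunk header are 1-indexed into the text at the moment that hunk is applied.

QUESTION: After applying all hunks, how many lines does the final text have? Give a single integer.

Answer: 12

Derivation:
Hunk 1: at line 5 remove [ubrd,wxc,vyms] add [hlewr,akiiv] -> 11 lines: tgln oww vtjk rqi gqtje hlewr akiiv atfe uzqb vax dmxj
Hunk 2: at line 2 remove [vtjk,rqi,gqtje] add [muf,yezpa] -> 10 lines: tgln oww muf yezpa hlewr akiiv atfe uzqb vax dmxj
Hunk 3: at line 6 remove [uzqb] add [duf,vml,vau] -> 12 lines: tgln oww muf yezpa hlewr akiiv atfe duf vml vau vax dmxj
Hunk 4: at line 4 remove [akiiv] add [dva] -> 12 lines: tgln oww muf yezpa hlewr dva atfe duf vml vau vax dmxj
Final line count: 12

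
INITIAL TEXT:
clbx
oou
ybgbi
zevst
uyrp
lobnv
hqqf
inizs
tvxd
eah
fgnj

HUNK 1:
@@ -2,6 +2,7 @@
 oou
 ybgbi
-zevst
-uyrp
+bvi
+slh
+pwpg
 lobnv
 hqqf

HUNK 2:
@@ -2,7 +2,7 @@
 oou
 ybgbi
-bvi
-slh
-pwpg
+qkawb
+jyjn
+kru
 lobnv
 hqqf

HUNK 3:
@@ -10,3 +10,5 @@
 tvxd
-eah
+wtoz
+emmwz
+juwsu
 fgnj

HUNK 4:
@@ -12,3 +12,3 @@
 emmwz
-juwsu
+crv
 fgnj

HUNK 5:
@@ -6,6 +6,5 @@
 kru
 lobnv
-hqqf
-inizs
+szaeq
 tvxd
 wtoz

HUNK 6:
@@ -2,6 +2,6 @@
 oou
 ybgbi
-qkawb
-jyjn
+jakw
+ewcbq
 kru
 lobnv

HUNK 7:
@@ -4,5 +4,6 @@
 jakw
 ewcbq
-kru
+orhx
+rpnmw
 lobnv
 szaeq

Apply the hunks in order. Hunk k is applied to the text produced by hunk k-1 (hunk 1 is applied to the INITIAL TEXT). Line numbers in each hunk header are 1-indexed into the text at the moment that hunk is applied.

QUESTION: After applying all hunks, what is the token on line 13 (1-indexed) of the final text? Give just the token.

Answer: crv

Derivation:
Hunk 1: at line 2 remove [zevst,uyrp] add [bvi,slh,pwpg] -> 12 lines: clbx oou ybgbi bvi slh pwpg lobnv hqqf inizs tvxd eah fgnj
Hunk 2: at line 2 remove [bvi,slh,pwpg] add [qkawb,jyjn,kru] -> 12 lines: clbx oou ybgbi qkawb jyjn kru lobnv hqqf inizs tvxd eah fgnj
Hunk 3: at line 10 remove [eah] add [wtoz,emmwz,juwsu] -> 14 lines: clbx oou ybgbi qkawb jyjn kru lobnv hqqf inizs tvxd wtoz emmwz juwsu fgnj
Hunk 4: at line 12 remove [juwsu] add [crv] -> 14 lines: clbx oou ybgbi qkawb jyjn kru lobnv hqqf inizs tvxd wtoz emmwz crv fgnj
Hunk 5: at line 6 remove [hqqf,inizs] add [szaeq] -> 13 lines: clbx oou ybgbi qkawb jyjn kru lobnv szaeq tvxd wtoz emmwz crv fgnj
Hunk 6: at line 2 remove [qkawb,jyjn] add [jakw,ewcbq] -> 13 lines: clbx oou ybgbi jakw ewcbq kru lobnv szaeq tvxd wtoz emmwz crv fgnj
Hunk 7: at line 4 remove [kru] add [orhx,rpnmw] -> 14 lines: clbx oou ybgbi jakw ewcbq orhx rpnmw lobnv szaeq tvxd wtoz emmwz crv fgnj
Final line 13: crv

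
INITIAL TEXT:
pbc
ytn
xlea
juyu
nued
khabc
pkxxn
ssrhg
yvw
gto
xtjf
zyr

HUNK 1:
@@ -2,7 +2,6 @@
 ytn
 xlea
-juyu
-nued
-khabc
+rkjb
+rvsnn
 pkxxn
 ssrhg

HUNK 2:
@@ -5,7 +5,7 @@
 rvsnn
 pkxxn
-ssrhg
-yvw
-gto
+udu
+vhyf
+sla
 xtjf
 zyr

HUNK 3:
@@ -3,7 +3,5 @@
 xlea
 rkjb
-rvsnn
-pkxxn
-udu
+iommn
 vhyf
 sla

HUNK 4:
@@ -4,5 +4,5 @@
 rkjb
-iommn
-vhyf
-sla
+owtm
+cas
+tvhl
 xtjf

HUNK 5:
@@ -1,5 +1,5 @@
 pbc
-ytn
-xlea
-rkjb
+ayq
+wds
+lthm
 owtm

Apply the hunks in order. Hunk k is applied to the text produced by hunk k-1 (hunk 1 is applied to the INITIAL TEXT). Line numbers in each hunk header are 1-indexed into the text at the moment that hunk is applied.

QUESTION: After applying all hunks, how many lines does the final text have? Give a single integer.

Answer: 9

Derivation:
Hunk 1: at line 2 remove [juyu,nued,khabc] add [rkjb,rvsnn] -> 11 lines: pbc ytn xlea rkjb rvsnn pkxxn ssrhg yvw gto xtjf zyr
Hunk 2: at line 5 remove [ssrhg,yvw,gto] add [udu,vhyf,sla] -> 11 lines: pbc ytn xlea rkjb rvsnn pkxxn udu vhyf sla xtjf zyr
Hunk 3: at line 3 remove [rvsnn,pkxxn,udu] add [iommn] -> 9 lines: pbc ytn xlea rkjb iommn vhyf sla xtjf zyr
Hunk 4: at line 4 remove [iommn,vhyf,sla] add [owtm,cas,tvhl] -> 9 lines: pbc ytn xlea rkjb owtm cas tvhl xtjf zyr
Hunk 5: at line 1 remove [ytn,xlea,rkjb] add [ayq,wds,lthm] -> 9 lines: pbc ayq wds lthm owtm cas tvhl xtjf zyr
Final line count: 9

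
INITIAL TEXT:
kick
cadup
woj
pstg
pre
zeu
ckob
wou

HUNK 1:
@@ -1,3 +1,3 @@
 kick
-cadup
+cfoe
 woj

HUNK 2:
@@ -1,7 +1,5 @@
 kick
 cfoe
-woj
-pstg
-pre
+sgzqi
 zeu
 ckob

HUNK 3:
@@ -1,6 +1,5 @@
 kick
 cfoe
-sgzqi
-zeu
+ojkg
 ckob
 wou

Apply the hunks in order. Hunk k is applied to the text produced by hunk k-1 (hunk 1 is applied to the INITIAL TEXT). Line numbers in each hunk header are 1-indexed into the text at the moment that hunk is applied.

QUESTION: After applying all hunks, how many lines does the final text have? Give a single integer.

Answer: 5

Derivation:
Hunk 1: at line 1 remove [cadup] add [cfoe] -> 8 lines: kick cfoe woj pstg pre zeu ckob wou
Hunk 2: at line 1 remove [woj,pstg,pre] add [sgzqi] -> 6 lines: kick cfoe sgzqi zeu ckob wou
Hunk 3: at line 1 remove [sgzqi,zeu] add [ojkg] -> 5 lines: kick cfoe ojkg ckob wou
Final line count: 5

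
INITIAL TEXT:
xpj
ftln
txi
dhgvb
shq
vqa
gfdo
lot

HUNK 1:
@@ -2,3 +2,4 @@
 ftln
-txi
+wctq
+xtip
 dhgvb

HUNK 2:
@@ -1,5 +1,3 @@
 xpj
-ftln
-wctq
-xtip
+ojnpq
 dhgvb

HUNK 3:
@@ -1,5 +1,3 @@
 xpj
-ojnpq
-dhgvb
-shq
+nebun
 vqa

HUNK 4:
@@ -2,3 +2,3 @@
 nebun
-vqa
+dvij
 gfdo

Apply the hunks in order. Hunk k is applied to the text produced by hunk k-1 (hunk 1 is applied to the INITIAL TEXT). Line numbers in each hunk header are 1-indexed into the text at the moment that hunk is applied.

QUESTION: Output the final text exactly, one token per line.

Hunk 1: at line 2 remove [txi] add [wctq,xtip] -> 9 lines: xpj ftln wctq xtip dhgvb shq vqa gfdo lot
Hunk 2: at line 1 remove [ftln,wctq,xtip] add [ojnpq] -> 7 lines: xpj ojnpq dhgvb shq vqa gfdo lot
Hunk 3: at line 1 remove [ojnpq,dhgvb,shq] add [nebun] -> 5 lines: xpj nebun vqa gfdo lot
Hunk 4: at line 2 remove [vqa] add [dvij] -> 5 lines: xpj nebun dvij gfdo lot

Answer: xpj
nebun
dvij
gfdo
lot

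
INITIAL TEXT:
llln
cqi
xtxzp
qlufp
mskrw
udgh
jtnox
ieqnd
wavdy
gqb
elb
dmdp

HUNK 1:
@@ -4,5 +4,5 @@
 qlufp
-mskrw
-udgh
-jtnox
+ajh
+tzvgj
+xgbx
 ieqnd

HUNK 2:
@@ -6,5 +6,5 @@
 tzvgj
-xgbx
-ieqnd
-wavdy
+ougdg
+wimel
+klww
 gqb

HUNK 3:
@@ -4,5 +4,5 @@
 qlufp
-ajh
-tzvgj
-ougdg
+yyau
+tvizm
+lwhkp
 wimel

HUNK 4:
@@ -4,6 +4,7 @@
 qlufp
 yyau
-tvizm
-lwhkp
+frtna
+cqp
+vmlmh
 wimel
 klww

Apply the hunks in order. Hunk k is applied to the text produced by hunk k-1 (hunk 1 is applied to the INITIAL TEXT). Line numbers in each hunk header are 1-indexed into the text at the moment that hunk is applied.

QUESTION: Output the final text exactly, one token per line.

Hunk 1: at line 4 remove [mskrw,udgh,jtnox] add [ajh,tzvgj,xgbx] -> 12 lines: llln cqi xtxzp qlufp ajh tzvgj xgbx ieqnd wavdy gqb elb dmdp
Hunk 2: at line 6 remove [xgbx,ieqnd,wavdy] add [ougdg,wimel,klww] -> 12 lines: llln cqi xtxzp qlufp ajh tzvgj ougdg wimel klww gqb elb dmdp
Hunk 3: at line 4 remove [ajh,tzvgj,ougdg] add [yyau,tvizm,lwhkp] -> 12 lines: llln cqi xtxzp qlufp yyau tvizm lwhkp wimel klww gqb elb dmdp
Hunk 4: at line 4 remove [tvizm,lwhkp] add [frtna,cqp,vmlmh] -> 13 lines: llln cqi xtxzp qlufp yyau frtna cqp vmlmh wimel klww gqb elb dmdp

Answer: llln
cqi
xtxzp
qlufp
yyau
frtna
cqp
vmlmh
wimel
klww
gqb
elb
dmdp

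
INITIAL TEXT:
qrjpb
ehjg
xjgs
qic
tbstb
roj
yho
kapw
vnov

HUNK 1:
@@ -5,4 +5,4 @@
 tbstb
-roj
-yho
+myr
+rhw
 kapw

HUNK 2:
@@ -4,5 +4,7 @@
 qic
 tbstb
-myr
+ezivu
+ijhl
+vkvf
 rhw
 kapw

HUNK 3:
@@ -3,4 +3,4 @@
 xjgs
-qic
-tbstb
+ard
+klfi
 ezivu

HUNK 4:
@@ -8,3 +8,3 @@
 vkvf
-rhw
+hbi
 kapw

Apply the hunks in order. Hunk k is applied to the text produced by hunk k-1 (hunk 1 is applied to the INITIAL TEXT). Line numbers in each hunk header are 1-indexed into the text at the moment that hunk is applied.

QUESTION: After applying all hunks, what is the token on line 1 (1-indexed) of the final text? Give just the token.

Answer: qrjpb

Derivation:
Hunk 1: at line 5 remove [roj,yho] add [myr,rhw] -> 9 lines: qrjpb ehjg xjgs qic tbstb myr rhw kapw vnov
Hunk 2: at line 4 remove [myr] add [ezivu,ijhl,vkvf] -> 11 lines: qrjpb ehjg xjgs qic tbstb ezivu ijhl vkvf rhw kapw vnov
Hunk 3: at line 3 remove [qic,tbstb] add [ard,klfi] -> 11 lines: qrjpb ehjg xjgs ard klfi ezivu ijhl vkvf rhw kapw vnov
Hunk 4: at line 8 remove [rhw] add [hbi] -> 11 lines: qrjpb ehjg xjgs ard klfi ezivu ijhl vkvf hbi kapw vnov
Final line 1: qrjpb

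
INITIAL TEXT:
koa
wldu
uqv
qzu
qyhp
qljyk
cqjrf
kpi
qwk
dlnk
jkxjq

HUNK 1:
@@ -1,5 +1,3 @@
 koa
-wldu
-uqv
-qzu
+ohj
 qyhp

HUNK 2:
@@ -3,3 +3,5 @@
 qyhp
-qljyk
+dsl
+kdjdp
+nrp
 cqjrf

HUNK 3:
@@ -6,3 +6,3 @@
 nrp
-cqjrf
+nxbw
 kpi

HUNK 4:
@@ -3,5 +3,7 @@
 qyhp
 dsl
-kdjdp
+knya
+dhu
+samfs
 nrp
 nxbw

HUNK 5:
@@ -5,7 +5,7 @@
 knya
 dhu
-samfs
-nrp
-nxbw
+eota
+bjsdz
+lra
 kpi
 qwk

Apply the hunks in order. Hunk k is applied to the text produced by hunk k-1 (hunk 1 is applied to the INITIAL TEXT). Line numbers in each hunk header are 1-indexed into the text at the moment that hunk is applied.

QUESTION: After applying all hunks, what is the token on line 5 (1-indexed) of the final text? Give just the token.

Answer: knya

Derivation:
Hunk 1: at line 1 remove [wldu,uqv,qzu] add [ohj] -> 9 lines: koa ohj qyhp qljyk cqjrf kpi qwk dlnk jkxjq
Hunk 2: at line 3 remove [qljyk] add [dsl,kdjdp,nrp] -> 11 lines: koa ohj qyhp dsl kdjdp nrp cqjrf kpi qwk dlnk jkxjq
Hunk 3: at line 6 remove [cqjrf] add [nxbw] -> 11 lines: koa ohj qyhp dsl kdjdp nrp nxbw kpi qwk dlnk jkxjq
Hunk 4: at line 3 remove [kdjdp] add [knya,dhu,samfs] -> 13 lines: koa ohj qyhp dsl knya dhu samfs nrp nxbw kpi qwk dlnk jkxjq
Hunk 5: at line 5 remove [samfs,nrp,nxbw] add [eota,bjsdz,lra] -> 13 lines: koa ohj qyhp dsl knya dhu eota bjsdz lra kpi qwk dlnk jkxjq
Final line 5: knya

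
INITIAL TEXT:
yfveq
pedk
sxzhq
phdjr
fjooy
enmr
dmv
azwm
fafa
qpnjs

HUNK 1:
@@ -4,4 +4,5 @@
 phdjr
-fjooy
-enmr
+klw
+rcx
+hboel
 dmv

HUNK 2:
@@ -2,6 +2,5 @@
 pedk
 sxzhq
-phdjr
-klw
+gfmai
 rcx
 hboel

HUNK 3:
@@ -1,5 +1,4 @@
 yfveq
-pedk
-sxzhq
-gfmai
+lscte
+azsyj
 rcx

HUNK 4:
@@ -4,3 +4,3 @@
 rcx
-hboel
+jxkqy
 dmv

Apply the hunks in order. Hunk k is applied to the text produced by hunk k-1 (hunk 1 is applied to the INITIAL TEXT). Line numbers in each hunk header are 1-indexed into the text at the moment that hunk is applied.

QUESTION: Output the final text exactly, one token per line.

Answer: yfveq
lscte
azsyj
rcx
jxkqy
dmv
azwm
fafa
qpnjs

Derivation:
Hunk 1: at line 4 remove [fjooy,enmr] add [klw,rcx,hboel] -> 11 lines: yfveq pedk sxzhq phdjr klw rcx hboel dmv azwm fafa qpnjs
Hunk 2: at line 2 remove [phdjr,klw] add [gfmai] -> 10 lines: yfveq pedk sxzhq gfmai rcx hboel dmv azwm fafa qpnjs
Hunk 3: at line 1 remove [pedk,sxzhq,gfmai] add [lscte,azsyj] -> 9 lines: yfveq lscte azsyj rcx hboel dmv azwm fafa qpnjs
Hunk 4: at line 4 remove [hboel] add [jxkqy] -> 9 lines: yfveq lscte azsyj rcx jxkqy dmv azwm fafa qpnjs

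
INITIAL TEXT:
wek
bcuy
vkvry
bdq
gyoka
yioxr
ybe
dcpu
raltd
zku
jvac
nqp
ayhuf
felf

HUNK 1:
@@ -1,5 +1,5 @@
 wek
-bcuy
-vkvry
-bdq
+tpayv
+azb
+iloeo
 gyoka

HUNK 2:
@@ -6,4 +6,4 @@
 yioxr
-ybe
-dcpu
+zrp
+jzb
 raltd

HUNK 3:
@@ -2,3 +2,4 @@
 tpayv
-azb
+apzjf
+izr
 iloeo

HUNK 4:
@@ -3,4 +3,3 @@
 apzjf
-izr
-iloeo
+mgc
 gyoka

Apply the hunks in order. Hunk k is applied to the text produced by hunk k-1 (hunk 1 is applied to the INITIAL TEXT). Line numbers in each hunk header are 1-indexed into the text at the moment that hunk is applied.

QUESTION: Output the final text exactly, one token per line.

Hunk 1: at line 1 remove [bcuy,vkvry,bdq] add [tpayv,azb,iloeo] -> 14 lines: wek tpayv azb iloeo gyoka yioxr ybe dcpu raltd zku jvac nqp ayhuf felf
Hunk 2: at line 6 remove [ybe,dcpu] add [zrp,jzb] -> 14 lines: wek tpayv azb iloeo gyoka yioxr zrp jzb raltd zku jvac nqp ayhuf felf
Hunk 3: at line 2 remove [azb] add [apzjf,izr] -> 15 lines: wek tpayv apzjf izr iloeo gyoka yioxr zrp jzb raltd zku jvac nqp ayhuf felf
Hunk 4: at line 3 remove [izr,iloeo] add [mgc] -> 14 lines: wek tpayv apzjf mgc gyoka yioxr zrp jzb raltd zku jvac nqp ayhuf felf

Answer: wek
tpayv
apzjf
mgc
gyoka
yioxr
zrp
jzb
raltd
zku
jvac
nqp
ayhuf
felf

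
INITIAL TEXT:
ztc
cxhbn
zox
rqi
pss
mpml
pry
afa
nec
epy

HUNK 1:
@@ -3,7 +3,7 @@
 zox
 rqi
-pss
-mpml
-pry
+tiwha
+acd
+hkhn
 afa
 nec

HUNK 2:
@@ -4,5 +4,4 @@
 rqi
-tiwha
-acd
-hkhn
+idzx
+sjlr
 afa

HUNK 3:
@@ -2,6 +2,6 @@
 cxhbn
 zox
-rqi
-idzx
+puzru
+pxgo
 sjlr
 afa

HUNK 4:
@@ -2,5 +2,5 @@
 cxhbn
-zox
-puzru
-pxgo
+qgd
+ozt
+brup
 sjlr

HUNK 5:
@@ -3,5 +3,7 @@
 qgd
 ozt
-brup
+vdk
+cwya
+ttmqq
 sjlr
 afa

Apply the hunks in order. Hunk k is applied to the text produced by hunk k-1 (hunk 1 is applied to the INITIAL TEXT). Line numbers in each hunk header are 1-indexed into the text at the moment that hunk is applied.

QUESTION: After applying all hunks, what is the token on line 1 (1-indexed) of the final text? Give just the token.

Hunk 1: at line 3 remove [pss,mpml,pry] add [tiwha,acd,hkhn] -> 10 lines: ztc cxhbn zox rqi tiwha acd hkhn afa nec epy
Hunk 2: at line 4 remove [tiwha,acd,hkhn] add [idzx,sjlr] -> 9 lines: ztc cxhbn zox rqi idzx sjlr afa nec epy
Hunk 3: at line 2 remove [rqi,idzx] add [puzru,pxgo] -> 9 lines: ztc cxhbn zox puzru pxgo sjlr afa nec epy
Hunk 4: at line 2 remove [zox,puzru,pxgo] add [qgd,ozt,brup] -> 9 lines: ztc cxhbn qgd ozt brup sjlr afa nec epy
Hunk 5: at line 3 remove [brup] add [vdk,cwya,ttmqq] -> 11 lines: ztc cxhbn qgd ozt vdk cwya ttmqq sjlr afa nec epy
Final line 1: ztc

Answer: ztc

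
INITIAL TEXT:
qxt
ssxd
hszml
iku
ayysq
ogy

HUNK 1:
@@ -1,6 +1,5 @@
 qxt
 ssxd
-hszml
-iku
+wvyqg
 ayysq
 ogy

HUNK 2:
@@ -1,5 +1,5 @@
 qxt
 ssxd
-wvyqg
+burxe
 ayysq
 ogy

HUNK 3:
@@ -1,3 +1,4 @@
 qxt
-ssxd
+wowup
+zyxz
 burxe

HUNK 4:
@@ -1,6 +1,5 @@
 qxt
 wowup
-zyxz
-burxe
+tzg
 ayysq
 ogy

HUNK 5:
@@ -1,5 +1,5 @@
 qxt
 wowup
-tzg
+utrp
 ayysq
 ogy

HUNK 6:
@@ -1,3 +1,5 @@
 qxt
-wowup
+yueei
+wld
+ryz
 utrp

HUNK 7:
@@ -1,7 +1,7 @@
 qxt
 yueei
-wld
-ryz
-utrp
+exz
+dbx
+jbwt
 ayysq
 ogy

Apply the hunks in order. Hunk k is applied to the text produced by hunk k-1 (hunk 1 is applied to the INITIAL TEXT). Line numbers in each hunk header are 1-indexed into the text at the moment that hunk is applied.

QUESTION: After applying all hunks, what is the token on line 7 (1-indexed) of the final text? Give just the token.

Hunk 1: at line 1 remove [hszml,iku] add [wvyqg] -> 5 lines: qxt ssxd wvyqg ayysq ogy
Hunk 2: at line 1 remove [wvyqg] add [burxe] -> 5 lines: qxt ssxd burxe ayysq ogy
Hunk 3: at line 1 remove [ssxd] add [wowup,zyxz] -> 6 lines: qxt wowup zyxz burxe ayysq ogy
Hunk 4: at line 1 remove [zyxz,burxe] add [tzg] -> 5 lines: qxt wowup tzg ayysq ogy
Hunk 5: at line 1 remove [tzg] add [utrp] -> 5 lines: qxt wowup utrp ayysq ogy
Hunk 6: at line 1 remove [wowup] add [yueei,wld,ryz] -> 7 lines: qxt yueei wld ryz utrp ayysq ogy
Hunk 7: at line 1 remove [wld,ryz,utrp] add [exz,dbx,jbwt] -> 7 lines: qxt yueei exz dbx jbwt ayysq ogy
Final line 7: ogy

Answer: ogy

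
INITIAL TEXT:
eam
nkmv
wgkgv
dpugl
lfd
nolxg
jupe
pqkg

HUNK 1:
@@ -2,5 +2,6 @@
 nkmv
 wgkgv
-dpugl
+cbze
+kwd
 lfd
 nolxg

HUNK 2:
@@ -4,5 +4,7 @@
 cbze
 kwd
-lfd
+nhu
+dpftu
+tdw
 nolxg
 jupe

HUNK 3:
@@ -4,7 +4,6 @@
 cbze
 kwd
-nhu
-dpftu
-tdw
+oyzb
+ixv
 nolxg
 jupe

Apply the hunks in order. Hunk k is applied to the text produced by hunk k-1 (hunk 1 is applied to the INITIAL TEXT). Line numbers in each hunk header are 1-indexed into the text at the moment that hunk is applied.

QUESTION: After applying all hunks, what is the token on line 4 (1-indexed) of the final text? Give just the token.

Hunk 1: at line 2 remove [dpugl] add [cbze,kwd] -> 9 lines: eam nkmv wgkgv cbze kwd lfd nolxg jupe pqkg
Hunk 2: at line 4 remove [lfd] add [nhu,dpftu,tdw] -> 11 lines: eam nkmv wgkgv cbze kwd nhu dpftu tdw nolxg jupe pqkg
Hunk 3: at line 4 remove [nhu,dpftu,tdw] add [oyzb,ixv] -> 10 lines: eam nkmv wgkgv cbze kwd oyzb ixv nolxg jupe pqkg
Final line 4: cbze

Answer: cbze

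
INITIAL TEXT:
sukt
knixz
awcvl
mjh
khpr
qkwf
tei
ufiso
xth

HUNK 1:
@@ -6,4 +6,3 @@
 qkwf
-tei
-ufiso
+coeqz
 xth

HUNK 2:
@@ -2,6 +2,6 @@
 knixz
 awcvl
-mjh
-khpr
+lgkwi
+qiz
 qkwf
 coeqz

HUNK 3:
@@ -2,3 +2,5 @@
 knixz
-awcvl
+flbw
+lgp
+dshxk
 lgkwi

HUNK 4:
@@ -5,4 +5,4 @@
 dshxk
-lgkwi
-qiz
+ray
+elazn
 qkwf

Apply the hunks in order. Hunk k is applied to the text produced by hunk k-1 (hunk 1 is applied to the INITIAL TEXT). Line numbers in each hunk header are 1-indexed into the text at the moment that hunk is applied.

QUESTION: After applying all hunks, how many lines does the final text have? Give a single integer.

Hunk 1: at line 6 remove [tei,ufiso] add [coeqz] -> 8 lines: sukt knixz awcvl mjh khpr qkwf coeqz xth
Hunk 2: at line 2 remove [mjh,khpr] add [lgkwi,qiz] -> 8 lines: sukt knixz awcvl lgkwi qiz qkwf coeqz xth
Hunk 3: at line 2 remove [awcvl] add [flbw,lgp,dshxk] -> 10 lines: sukt knixz flbw lgp dshxk lgkwi qiz qkwf coeqz xth
Hunk 4: at line 5 remove [lgkwi,qiz] add [ray,elazn] -> 10 lines: sukt knixz flbw lgp dshxk ray elazn qkwf coeqz xth
Final line count: 10

Answer: 10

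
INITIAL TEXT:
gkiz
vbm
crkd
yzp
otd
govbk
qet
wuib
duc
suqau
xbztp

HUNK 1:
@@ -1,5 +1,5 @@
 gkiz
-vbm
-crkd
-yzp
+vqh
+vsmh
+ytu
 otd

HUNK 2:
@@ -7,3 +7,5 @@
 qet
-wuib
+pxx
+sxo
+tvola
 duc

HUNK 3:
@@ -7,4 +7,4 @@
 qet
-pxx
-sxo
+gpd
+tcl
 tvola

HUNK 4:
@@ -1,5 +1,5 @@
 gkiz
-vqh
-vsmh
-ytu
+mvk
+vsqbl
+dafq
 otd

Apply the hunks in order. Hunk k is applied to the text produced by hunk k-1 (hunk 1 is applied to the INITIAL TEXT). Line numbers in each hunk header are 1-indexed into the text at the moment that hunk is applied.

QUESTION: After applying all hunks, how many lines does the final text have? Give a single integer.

Answer: 13

Derivation:
Hunk 1: at line 1 remove [vbm,crkd,yzp] add [vqh,vsmh,ytu] -> 11 lines: gkiz vqh vsmh ytu otd govbk qet wuib duc suqau xbztp
Hunk 2: at line 7 remove [wuib] add [pxx,sxo,tvola] -> 13 lines: gkiz vqh vsmh ytu otd govbk qet pxx sxo tvola duc suqau xbztp
Hunk 3: at line 7 remove [pxx,sxo] add [gpd,tcl] -> 13 lines: gkiz vqh vsmh ytu otd govbk qet gpd tcl tvola duc suqau xbztp
Hunk 4: at line 1 remove [vqh,vsmh,ytu] add [mvk,vsqbl,dafq] -> 13 lines: gkiz mvk vsqbl dafq otd govbk qet gpd tcl tvola duc suqau xbztp
Final line count: 13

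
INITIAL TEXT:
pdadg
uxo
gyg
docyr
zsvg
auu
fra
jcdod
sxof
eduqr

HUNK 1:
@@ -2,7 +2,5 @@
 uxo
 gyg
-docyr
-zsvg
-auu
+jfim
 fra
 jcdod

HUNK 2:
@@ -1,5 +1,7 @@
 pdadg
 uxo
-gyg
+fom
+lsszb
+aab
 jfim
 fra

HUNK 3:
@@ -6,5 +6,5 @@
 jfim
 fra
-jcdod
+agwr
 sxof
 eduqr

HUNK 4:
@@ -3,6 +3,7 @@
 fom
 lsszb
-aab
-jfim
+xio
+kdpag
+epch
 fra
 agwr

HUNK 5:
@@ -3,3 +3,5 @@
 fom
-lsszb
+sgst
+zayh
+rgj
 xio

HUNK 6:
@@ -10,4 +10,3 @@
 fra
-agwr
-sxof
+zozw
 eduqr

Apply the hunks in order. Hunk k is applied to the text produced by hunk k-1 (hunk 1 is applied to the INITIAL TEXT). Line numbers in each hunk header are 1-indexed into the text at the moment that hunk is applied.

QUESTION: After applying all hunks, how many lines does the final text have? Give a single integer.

Answer: 12

Derivation:
Hunk 1: at line 2 remove [docyr,zsvg,auu] add [jfim] -> 8 lines: pdadg uxo gyg jfim fra jcdod sxof eduqr
Hunk 2: at line 1 remove [gyg] add [fom,lsszb,aab] -> 10 lines: pdadg uxo fom lsszb aab jfim fra jcdod sxof eduqr
Hunk 3: at line 6 remove [jcdod] add [agwr] -> 10 lines: pdadg uxo fom lsszb aab jfim fra agwr sxof eduqr
Hunk 4: at line 3 remove [aab,jfim] add [xio,kdpag,epch] -> 11 lines: pdadg uxo fom lsszb xio kdpag epch fra agwr sxof eduqr
Hunk 5: at line 3 remove [lsszb] add [sgst,zayh,rgj] -> 13 lines: pdadg uxo fom sgst zayh rgj xio kdpag epch fra agwr sxof eduqr
Hunk 6: at line 10 remove [agwr,sxof] add [zozw] -> 12 lines: pdadg uxo fom sgst zayh rgj xio kdpag epch fra zozw eduqr
Final line count: 12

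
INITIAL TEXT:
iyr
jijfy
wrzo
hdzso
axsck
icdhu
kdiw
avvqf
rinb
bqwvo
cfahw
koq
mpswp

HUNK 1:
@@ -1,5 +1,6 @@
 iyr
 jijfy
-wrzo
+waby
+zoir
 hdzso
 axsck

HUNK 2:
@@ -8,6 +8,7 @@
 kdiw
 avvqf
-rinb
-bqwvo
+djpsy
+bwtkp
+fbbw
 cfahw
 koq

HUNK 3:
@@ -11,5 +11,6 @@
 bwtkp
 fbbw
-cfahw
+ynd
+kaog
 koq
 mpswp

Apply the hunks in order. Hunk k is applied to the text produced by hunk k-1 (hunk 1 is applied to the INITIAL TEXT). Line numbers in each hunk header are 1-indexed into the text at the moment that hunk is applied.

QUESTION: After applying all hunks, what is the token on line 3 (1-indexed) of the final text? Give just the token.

Answer: waby

Derivation:
Hunk 1: at line 1 remove [wrzo] add [waby,zoir] -> 14 lines: iyr jijfy waby zoir hdzso axsck icdhu kdiw avvqf rinb bqwvo cfahw koq mpswp
Hunk 2: at line 8 remove [rinb,bqwvo] add [djpsy,bwtkp,fbbw] -> 15 lines: iyr jijfy waby zoir hdzso axsck icdhu kdiw avvqf djpsy bwtkp fbbw cfahw koq mpswp
Hunk 3: at line 11 remove [cfahw] add [ynd,kaog] -> 16 lines: iyr jijfy waby zoir hdzso axsck icdhu kdiw avvqf djpsy bwtkp fbbw ynd kaog koq mpswp
Final line 3: waby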